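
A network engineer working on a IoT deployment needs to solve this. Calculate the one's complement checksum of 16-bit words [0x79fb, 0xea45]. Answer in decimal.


Given words: [0x79fb, 0xea45]
Step 1: Sum all words
Raw sum = 31227 + 59973 = 91200
Step 2: Fold carry: (25664 + 1) = 25665
One's complement = ~25665 & 0xFFFF = 39870

39870


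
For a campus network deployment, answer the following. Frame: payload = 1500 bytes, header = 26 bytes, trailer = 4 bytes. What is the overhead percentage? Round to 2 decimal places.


Given: payload = 1500 B, header = 26 B, trailer = 4 B
Overhead bytes = header + trailer = 26 + 4 = 30
Total frame = payload + overhead = 1500 + 30 = 1530
Overhead % = 30 / 1530 * 100 = 1.9608% -> 1.96% (2 dp)

1.96


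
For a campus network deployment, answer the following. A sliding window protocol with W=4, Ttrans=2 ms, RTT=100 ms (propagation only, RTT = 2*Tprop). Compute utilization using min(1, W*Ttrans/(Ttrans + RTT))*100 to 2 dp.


Given: W = 4, Ttrans = 2 ms, RTT = 100 ms (= 2 * Tprop, Tprop = 50 ms)
Cycle time = Ttrans + RTT = 2 + 100 = 102 ms (first packet sent until its ACK returns)
W * Ttrans = 4 * 2 = 8 ms of sending per cycle
W * Ttrans / (Ttrans + RTT) = 8 / 102 = 0.078431
U = min(1, 0.078431) = 0.078431
U% = 7.84%

7.84


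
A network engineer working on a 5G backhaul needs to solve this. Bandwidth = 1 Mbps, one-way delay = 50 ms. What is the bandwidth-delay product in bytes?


Given: bandwidth = 1 Mbps, delay = 50 ms
BDP in bits = 1 * 10^6 * 50 / 1000
BDP in bits = 50000
BDP in bytes = 50000 / 8 = 6250

6250


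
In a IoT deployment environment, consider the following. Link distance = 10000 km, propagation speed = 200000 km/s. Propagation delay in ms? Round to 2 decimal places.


Given: distance = 10000 km, speed = 200000 km/s
Delay = distance / speed = 10000 / 200000 seconds
Delay in ms = 10000 * 1000 / 200000
Delay = 50.0000 ms
Rounded to 2 dp = 50.00 ms

50.00


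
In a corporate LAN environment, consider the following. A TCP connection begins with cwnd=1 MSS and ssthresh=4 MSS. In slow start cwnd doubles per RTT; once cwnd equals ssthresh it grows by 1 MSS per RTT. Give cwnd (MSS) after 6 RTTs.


RTT 0: cwnd = 1 MSS (initial)
RTT 1: cwnd = 2 MSS (slow start, doubled)
RTT 2: cwnd = 4 MSS (slow start, doubled)
RTT 3: cwnd = 5 MSS (congestion avoidance, +1)
RTT 4: cwnd = 6 MSS (congestion avoidance, +1)
RTT 5: cwnd = 7 MSS (congestion avoidance, +1)
RTT 6: cwnd = 8 MSS (congestion avoidance, +1)

8


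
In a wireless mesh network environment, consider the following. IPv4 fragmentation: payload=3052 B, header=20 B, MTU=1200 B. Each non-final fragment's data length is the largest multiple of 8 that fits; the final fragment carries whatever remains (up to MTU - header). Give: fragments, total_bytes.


Max data per non-final fragment = floor((MTU - header)/8)*8 = floor((1200 - 20)/8)*8 = floor(1180/8)*8 = 1176 B
Final fragment needs no 8-byte alignment: it can carry up to MTU - header = 1180 B
Non-final fragments needed = ceil((payload - 1180) / 1176) = ceil(1872/1176) = ceil(1.5918) = 2
Number of fragments = 2 + 1 = 3
Fragment sizes (data): 2 * 1176 B + 700 B (last, 700 <= 1180 OK)
Total bytes sent = payload + n_frags * header = 3052 + 3*20 = 3052 + 60 = 3112 B

3, 3112


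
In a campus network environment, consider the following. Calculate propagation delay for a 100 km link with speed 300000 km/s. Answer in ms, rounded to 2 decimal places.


Given: distance = 100 km, speed = 300000 km/s
Delay = distance / speed = 100 / 300000 seconds
Delay in ms = 100 * 1000 / 300000
Delay = 0.3333 ms
Rounded to 2 dp = 0.33 ms

0.33


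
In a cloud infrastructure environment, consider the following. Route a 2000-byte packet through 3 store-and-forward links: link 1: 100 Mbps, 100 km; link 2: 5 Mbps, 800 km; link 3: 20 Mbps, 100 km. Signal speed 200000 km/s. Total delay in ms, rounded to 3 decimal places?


Packet = 2000 bytes = 16000 bits. Store-and-forward: sum (t_trans + t_prop) per link.
Link 1: t_trans = 16000/(100*10^6) s = 0.1600 ms; t_prop = 100/200000 s = 0.5000 ms; subtotal = 0.6600 ms
Link 2: t_trans = 16000/(5*10^6) s = 3.2000 ms; t_prop = 800/200000 s = 4.0000 ms; subtotal = 7.2000 ms
Link 3: t_trans = 16000/(20*10^6) s = 0.8000 ms; t_prop = 100/200000 s = 0.5000 ms; subtotal = 1.3000 ms
End-to-end = 0.6600 + 7.2000 + 1.3000 = 9.1600 ms -> 9.160 ms (3 dp)

9.160


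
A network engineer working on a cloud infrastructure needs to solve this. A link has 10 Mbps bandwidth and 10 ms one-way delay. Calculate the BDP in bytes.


Given: bandwidth = 10 Mbps, delay = 10 ms
BDP in bits = 10 * 10^6 * 10 / 1000
BDP in bits = 100000
BDP in bytes = 100000 / 8 = 12500

12500


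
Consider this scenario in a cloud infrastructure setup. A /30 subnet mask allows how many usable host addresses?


Given: subnet mask /30
Host bits = 32 - 30 = 2
Total addresses = 2^2 = 4
Usable hosts = 4 - 2 (network + broadcast) = 2

2


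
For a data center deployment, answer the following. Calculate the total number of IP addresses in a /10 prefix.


Given: CIDR prefix /10
Host bits = 32 - 10 = 22
Total addresses = 2^22 = 4194304

4194304


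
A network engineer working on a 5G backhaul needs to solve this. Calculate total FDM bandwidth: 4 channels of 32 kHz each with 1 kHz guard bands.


Given: 4 channels, 32 kHz each, guard = 1 kHz
Channel bandwidth = 4 * 32 = 128 kHz
Guard bands = 3 gaps * 1 kHz = 3 kHz
Total = 128 + 3 = 131 kHz

131


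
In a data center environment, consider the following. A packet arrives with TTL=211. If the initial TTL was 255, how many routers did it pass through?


Given: initial TTL = 255, received TTL = 211
Hops = initial TTL - received TTL
Hops = 255 - 211 = 44

44


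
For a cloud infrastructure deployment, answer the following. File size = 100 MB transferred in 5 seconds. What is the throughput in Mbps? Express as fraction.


Given: file = 100 MB, time = 5 s
File in Mb = 100 * 8 = 800 Mb
Throughput = 800 / 5 Mbps
Throughput = 160 Mbps

160


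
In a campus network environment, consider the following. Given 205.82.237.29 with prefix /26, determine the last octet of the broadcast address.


Given: IP = 205.82.237.29, prefix = /26
Host bits = 32 - 26 = 6
Network last octet = 29 AND mask = 0
Host part size = 2^6 - 1 = 63
Broadcast last octet = 0 OR 63 = 63

63


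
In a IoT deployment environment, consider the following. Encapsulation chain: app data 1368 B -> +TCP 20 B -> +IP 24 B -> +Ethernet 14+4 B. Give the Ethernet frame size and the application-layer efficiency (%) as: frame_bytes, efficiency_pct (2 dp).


TCP segment = 1368 + 20 = 1388 B
IP packet = 1388 + 24 = 1412 B
Ethernet frame = 1412 + 14 + 4 = 1430 B
Efficiency = app / frame = 1368 / 1430 = 0.956643 = 95.6643% -> 95.66% (2 dp)

1430, 95.66


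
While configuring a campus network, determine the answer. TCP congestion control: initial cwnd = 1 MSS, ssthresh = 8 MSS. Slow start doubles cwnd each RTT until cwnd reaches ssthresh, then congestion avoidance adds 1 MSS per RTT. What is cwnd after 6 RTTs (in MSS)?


RTT 0: cwnd = 1 MSS (initial)
RTT 1: cwnd = 2 MSS (slow start, doubled)
RTT 2: cwnd = 4 MSS (slow start, doubled)
RTT 3: cwnd = 8 MSS (slow start, doubled)
RTT 4: cwnd = 9 MSS (congestion avoidance, +1)
RTT 5: cwnd = 10 MSS (congestion avoidance, +1)
RTT 6: cwnd = 11 MSS (congestion avoidance, +1)

11


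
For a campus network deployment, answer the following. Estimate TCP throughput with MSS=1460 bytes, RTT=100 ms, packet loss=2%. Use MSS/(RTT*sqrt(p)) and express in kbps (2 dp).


Given: MSS = 1460 bytes, RTT = 100 ms, loss = 2%
RTT in seconds = 100 / 1000 = 0.1
Loss rate = 2% = 0.02
sqrt(loss) = sqrt(0.02) = 0.141421356237
Throughput (bytes/s) = 1460 / (0.1 * 0.141421356237) = 103237.5901
Throughput (kbps) = 103237.5901 * 8 / 1000 = 825.900720 -> 825.90 kbps (2 dp)

825.90


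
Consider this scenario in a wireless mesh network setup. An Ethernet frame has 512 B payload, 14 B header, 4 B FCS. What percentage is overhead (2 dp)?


Given: payload = 512 B, header = 14 B, trailer = 4 B
Overhead bytes = header + trailer = 14 + 4 = 18
Total frame = payload + overhead = 512 + 18 = 530
Overhead % = 18 / 530 * 100 = 3.3962% -> 3.40% (2 dp)

3.40


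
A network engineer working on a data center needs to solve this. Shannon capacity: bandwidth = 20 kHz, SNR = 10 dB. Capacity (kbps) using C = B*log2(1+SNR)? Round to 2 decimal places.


Given: B = 20 kHz, SNR = 10 dB
SNR linear = 10^(10/10) = 10
1 + SNR = 11
log2(11) = 3.4594316186
C = 20 * 1000 * 3.4594316186 = 69188.6324 bps
C = 69.188632 kbps -> 69.19 kbps (2 dp)

69.19


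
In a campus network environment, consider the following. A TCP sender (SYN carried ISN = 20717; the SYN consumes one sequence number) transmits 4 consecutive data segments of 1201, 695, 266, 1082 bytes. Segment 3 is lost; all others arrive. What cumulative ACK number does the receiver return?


SYN uses sequence number 20717; first data byte = ISN + 1 = 20718.
Segment 1: SEQ = 20718, len = 1201 B, covers [20718, 21918]
Segment 2: SEQ = 21919, len = 695 B, covers [21919, 22613]
Segment 3: SEQ = 22614, len = 266 B, covers [22614, 22879] [LOST]
Segment 4: SEQ = 22880, len = 1082 B, covers [22880, 23961]
In-order data received: bytes [20718, 22613] (segments 1..2).
Segment 3 missing -> gap begins at byte 22614; later segments buffered out of order.
Cumulative ACK = next expected in-order byte = 20718 + 1201 + 695 = 22614

22614


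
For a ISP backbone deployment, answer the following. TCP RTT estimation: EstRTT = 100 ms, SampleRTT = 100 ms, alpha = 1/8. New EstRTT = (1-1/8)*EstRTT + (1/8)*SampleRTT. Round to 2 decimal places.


Given: EstRTT = 100 ms, SampleRTT = 100 ms, alpha = 1/8
New EstRTT = (1 - alpha) * EstRTT + alpha * SampleRTT
(7/8) * 100 = 87.5
(1/8) * 100 = 12.5
New EstRTT = 87.5 + 12.5 = 100 ms -> 100.00 ms (2 dp)

100.00


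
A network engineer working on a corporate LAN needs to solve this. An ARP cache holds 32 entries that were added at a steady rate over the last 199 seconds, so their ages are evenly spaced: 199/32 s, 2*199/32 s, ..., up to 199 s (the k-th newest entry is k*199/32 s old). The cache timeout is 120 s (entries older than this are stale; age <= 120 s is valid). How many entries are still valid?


Ages are k * 199/32 s for k = 1..32 (spacing = 6.2188 s).
Entry k is valid iff k * 199/32 <= 120 iff k <= 32 * 120 / 199 = 19.2965
n_valid = floor(19.2965) = 19
(n_stale = 32 - 19 = 13)

19


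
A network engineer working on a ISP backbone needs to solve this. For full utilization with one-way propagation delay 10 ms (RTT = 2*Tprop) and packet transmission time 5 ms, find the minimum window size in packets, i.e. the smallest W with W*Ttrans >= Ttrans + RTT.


Given: Ttrans = 5 ms, RTT = 20 ms (= 2 * Tprop, Tprop = 10 ms)
Time until first ACK returns = Ttrans + RTT = 5 + 20 = 25 ms
Need W * Ttrans >= Ttrans + RTT  ->  W >= (Ttrans + RTT) / Ttrans
(Ttrans + RTT) / Ttrans = 25 / 5 = 5
W_min = ceil(5) = 5

5


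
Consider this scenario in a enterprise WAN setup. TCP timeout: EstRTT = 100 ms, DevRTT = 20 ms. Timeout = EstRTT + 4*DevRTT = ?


Given: EstRTT = 100 ms, DevRTT = 20 ms
Timeout = EstRTT + 4 * DevRTT
4 * DevRTT = 4 * 20 = 80
Timeout = 100 + 80 = 180 ms

180


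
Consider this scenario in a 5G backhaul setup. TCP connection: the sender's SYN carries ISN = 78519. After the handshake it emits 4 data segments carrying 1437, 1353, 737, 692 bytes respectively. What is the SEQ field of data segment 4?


The SYN occupies sequence number ISN = 78519, so the first data byte is ISN + 1 = 78520.
SEQ of data segment i = (ISN + 1) + sum of payload sizes of segments 1..i-1.
Segment 1: SEQ = 78520, payload = 1437 bytes
Segment 2: SEQ = 79957, payload = 1353 bytes
Segment 3: SEQ = 81310, payload = 737 bytes
Segment 4: SEQ = 82047, payload = 692 bytes
SEQ of segment 4 = 78520 + 1437 + 1353 + 737 = 82047

82047


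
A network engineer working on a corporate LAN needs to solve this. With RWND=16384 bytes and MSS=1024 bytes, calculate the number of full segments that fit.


Given: RWND = 16384 bytes, MSS = 1024 bytes
Full segments = floor(RWND / MSS)
Full segments = floor(16384 / 1024)
Full segments = floor(16.0) = 16

16


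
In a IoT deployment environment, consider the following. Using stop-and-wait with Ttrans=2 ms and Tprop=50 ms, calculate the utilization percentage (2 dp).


Given: Ttrans = 2 ms, Tprop = 50 ms
RTT = 2 * Tprop = 2 * 50 = 100 ms
U = Ttrans / (Ttrans + RTT)
U = 2 / (2 + 100)
U = 2 / 102 = 0.019608
U% = 1.96%

1.96


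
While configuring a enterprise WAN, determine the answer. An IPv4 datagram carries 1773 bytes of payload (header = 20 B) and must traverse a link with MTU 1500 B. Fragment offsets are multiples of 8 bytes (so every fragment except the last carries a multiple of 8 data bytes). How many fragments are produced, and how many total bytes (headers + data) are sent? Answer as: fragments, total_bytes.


Max data per non-final fragment = floor((MTU - header)/8)*8 = floor((1500 - 20)/8)*8 = floor(1480/8)*8 = 1480 B
Final fragment needs no 8-byte alignment: it can carry up to MTU - header = 1480 B
Non-final fragments needed = ceil((payload - 1480) / 1480) = ceil(293/1480) = ceil(0.1980) = 1
Number of fragments = 1 + 1 = 2
Fragment sizes (data): 1 * 1480 B + 293 B (last, 293 <= 1480 OK)
Total bytes sent = payload + n_frags * header = 1773 + 2*20 = 1773 + 40 = 1813 B

2, 1813


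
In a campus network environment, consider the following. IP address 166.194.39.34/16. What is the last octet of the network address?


Given: IP = 166.194.39.34, prefix = /16
Subnet mask = 255.255.0.0
Last octet of IP: 34
Last octet of mask: 0
Network last octet = 34 AND 0 = 0

0


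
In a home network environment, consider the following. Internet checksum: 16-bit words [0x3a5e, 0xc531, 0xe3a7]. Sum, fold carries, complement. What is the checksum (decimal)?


Given words: [0x3a5e, 0xc531, 0xe3a7]
Step 1: Sum all words
Raw sum = 14942 + 50481 + 58279 = 123702
Step 2: Fold carry: (58166 + 1) = 58167
One's complement = ~58167 & 0xFFFF = 7368

7368


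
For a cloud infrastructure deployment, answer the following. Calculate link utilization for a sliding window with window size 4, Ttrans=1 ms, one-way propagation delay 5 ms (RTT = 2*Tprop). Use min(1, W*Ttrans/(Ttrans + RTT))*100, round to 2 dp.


Given: W = 4, Ttrans = 1 ms, RTT = 10 ms (= 2 * Tprop, Tprop = 5 ms)
Cycle time = Ttrans + RTT = 1 + 10 = 11 ms (first packet sent until its ACK returns)
W * Ttrans = 4 * 1 = 4 ms of sending per cycle
W * Ttrans / (Ttrans + RTT) = 4 / 11 = 0.363636
U = min(1, 0.363636) = 0.363636
U% = 36.36%

36.36


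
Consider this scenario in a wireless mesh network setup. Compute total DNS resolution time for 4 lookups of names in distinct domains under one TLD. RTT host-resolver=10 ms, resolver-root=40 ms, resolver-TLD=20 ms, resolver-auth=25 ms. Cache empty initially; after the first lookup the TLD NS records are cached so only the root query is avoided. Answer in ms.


Lookup 1 (cold cache): local + root + TLD + auth = 10 + 40 + 20 + 25 = 95 ms
Lookups 2..4 (TLD NS cached -> skip root; new domain -> still ask TLD and auth): local + TLD + auth = 10 + 20 + 25 = 55 ms each
Remaining 3 lookups: 3 * 55 = 165 ms
Total = 95 + 165 = 260 ms

260


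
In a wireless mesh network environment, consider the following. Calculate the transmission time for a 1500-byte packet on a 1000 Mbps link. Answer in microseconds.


Given: packet = 1500 bytes, bandwidth = 1000 Mbps
Packet in bits = 1500 * 8 = 12000 bits
Bandwidth = 1000 * 10^6 = 1000000000 bps
Time = 12000 / 1000000000 seconds
Time in us = 12000 * 10^6 / 1000000000 = 12

12


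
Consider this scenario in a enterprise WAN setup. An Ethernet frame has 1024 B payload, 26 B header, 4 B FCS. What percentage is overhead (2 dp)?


Given: payload = 1024 B, header = 26 B, trailer = 4 B
Overhead bytes = header + trailer = 26 + 4 = 30
Total frame = payload + overhead = 1024 + 30 = 1054
Overhead % = 30 / 1054 * 100 = 2.8463% -> 2.85% (2 dp)

2.85


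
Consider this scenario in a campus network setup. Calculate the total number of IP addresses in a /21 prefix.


Given: CIDR prefix /21
Host bits = 32 - 21 = 11
Total addresses = 2^11 = 2048

2048


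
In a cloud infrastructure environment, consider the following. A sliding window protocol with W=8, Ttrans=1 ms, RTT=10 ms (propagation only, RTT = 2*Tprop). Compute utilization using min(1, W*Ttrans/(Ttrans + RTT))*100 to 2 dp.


Given: W = 8, Ttrans = 1 ms, RTT = 10 ms (= 2 * Tprop, Tprop = 5 ms)
Cycle time = Ttrans + RTT = 1 + 10 = 11 ms (first packet sent until its ACK returns)
W * Ttrans = 8 * 1 = 8 ms of sending per cycle
W * Ttrans / (Ttrans + RTT) = 8 / 11 = 0.727273
U = min(1, 0.727273) = 0.727273
U% = 72.73%

72.73


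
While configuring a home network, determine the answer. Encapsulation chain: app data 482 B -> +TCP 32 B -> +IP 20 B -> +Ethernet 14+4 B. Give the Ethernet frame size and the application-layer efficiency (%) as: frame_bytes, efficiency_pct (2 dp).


TCP segment = 482 + 32 = 514 B
IP packet = 514 + 20 = 534 B
Ethernet frame = 534 + 14 + 4 = 552 B
Efficiency = app / frame = 482 / 552 = 0.873188 = 87.3188% -> 87.32% (2 dp)

552, 87.32


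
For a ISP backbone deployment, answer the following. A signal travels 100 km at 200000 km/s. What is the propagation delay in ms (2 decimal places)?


Given: distance = 100 km, speed = 200000 km/s
Delay = distance / speed = 100 / 200000 seconds
Delay in ms = 100 * 1000 / 200000
Delay = 0.5000 ms
Rounded to 2 dp = 0.50 ms

0.50


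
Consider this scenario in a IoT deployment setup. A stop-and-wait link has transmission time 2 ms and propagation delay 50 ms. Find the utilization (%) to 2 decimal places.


Given: Ttrans = 2 ms, Tprop = 50 ms
RTT = 2 * Tprop = 2 * 50 = 100 ms
U = Ttrans / (Ttrans + RTT)
U = 2 / (2 + 100)
U = 2 / 102 = 0.019608
U% = 1.96%

1.96


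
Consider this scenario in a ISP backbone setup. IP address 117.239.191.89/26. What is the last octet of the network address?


Given: IP = 117.239.191.89, prefix = /26
Subnet mask = 255.255.255.192
Last octet of IP: 89
Last octet of mask: 192
Network last octet = 89 AND 192 = 64

64


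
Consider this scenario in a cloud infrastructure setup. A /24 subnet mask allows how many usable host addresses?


Given: subnet mask /24
Host bits = 32 - 24 = 8
Total addresses = 2^8 = 256
Usable hosts = 256 - 2 (network + broadcast) = 254

254


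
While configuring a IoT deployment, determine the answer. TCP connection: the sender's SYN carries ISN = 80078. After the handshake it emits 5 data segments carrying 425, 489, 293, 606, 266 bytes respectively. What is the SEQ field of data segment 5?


The SYN occupies sequence number ISN = 80078, so the first data byte is ISN + 1 = 80079.
SEQ of data segment i = (ISN + 1) + sum of payload sizes of segments 1..i-1.
Segment 1: SEQ = 80079, payload = 425 bytes
Segment 2: SEQ = 80504, payload = 489 bytes
Segment 3: SEQ = 80993, payload = 293 bytes
Segment 4: SEQ = 81286, payload = 606 bytes
Segment 5: SEQ = 81892, payload = 266 bytes
SEQ of segment 5 = 80079 + 425 + 489 + 293 + 606 = 81892

81892


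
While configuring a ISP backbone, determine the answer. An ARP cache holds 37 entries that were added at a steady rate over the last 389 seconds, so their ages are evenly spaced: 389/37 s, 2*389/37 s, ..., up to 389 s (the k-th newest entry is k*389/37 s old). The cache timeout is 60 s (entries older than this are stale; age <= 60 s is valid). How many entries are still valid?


Ages are k * 389/37 s for k = 1..37 (spacing = 10.5135 s).
Entry k is valid iff k * 389/37 <= 60 iff k <= 37 * 60 / 389 = 5.7069
n_valid = floor(5.7069) = 5
(n_stale = 37 - 5 = 32)

5


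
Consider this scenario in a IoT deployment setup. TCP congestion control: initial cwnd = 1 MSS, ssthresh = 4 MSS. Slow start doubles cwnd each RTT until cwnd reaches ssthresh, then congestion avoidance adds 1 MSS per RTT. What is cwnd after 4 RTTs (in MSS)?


RTT 0: cwnd = 1 MSS (initial)
RTT 1: cwnd = 2 MSS (slow start, doubled)
RTT 2: cwnd = 4 MSS (slow start, doubled)
RTT 3: cwnd = 5 MSS (congestion avoidance, +1)
RTT 4: cwnd = 6 MSS (congestion avoidance, +1)

6


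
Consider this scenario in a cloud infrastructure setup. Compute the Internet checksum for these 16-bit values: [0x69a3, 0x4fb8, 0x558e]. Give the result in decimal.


Given words: [0x69a3, 0x4fb8, 0x558e]
Step 1: Sum all words
Raw sum = 27043 + 20408 + 21902 = 69353
Step 2: Fold carry: (3817 + 1) = 3818
One's complement = ~3818 & 0xFFFF = 61717

61717


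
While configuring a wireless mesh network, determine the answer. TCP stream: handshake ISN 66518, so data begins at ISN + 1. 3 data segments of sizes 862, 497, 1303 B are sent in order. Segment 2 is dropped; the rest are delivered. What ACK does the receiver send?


SYN uses sequence number 66518; first data byte = ISN + 1 = 66519.
Segment 1: SEQ = 66519, len = 862 B, covers [66519, 67380]
Segment 2: SEQ = 67381, len = 497 B, covers [67381, 67877] [LOST]
Segment 3: SEQ = 67878, len = 1303 B, covers [67878, 69180]
In-order data received: bytes [66519, 67380] (segments 1..1).
Segment 2 missing -> gap begins at byte 67381; later segments buffered out of order.
Cumulative ACK = next expected in-order byte = 66519 + 862 = 67381

67381


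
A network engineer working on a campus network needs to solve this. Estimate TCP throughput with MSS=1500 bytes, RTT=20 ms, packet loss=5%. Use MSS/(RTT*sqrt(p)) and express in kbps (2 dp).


Given: MSS = 1500 bytes, RTT = 20 ms, loss = 5%
RTT in seconds = 20 / 1000 = 0.02
Loss rate = 5% = 0.05
sqrt(loss) = sqrt(0.05) = 0.223606797750
Throughput (bytes/s) = 1500 / (0.02 * 0.223606797750) = 335410.1966
Throughput (kbps) = 335410.1966 * 8 / 1000 = 2683.281573 -> 2683.28 kbps (2 dp)

2683.28


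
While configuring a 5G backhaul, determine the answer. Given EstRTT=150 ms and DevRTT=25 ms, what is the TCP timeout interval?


Given: EstRTT = 150 ms, DevRTT = 25 ms
Timeout = EstRTT + 4 * DevRTT
4 * DevRTT = 4 * 25 = 100
Timeout = 150 + 100 = 250 ms

250


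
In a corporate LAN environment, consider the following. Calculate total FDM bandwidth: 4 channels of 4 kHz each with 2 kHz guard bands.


Given: 4 channels, 4 kHz each, guard = 2 kHz
Channel bandwidth = 4 * 4 = 16 kHz
Guard bands = 3 gaps * 2 kHz = 6 kHz
Total = 16 + 6 = 22 kHz

22


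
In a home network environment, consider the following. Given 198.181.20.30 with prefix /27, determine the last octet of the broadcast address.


Given: IP = 198.181.20.30, prefix = /27
Host bits = 32 - 27 = 5
Network last octet = 30 AND mask = 0
Host part size = 2^5 - 1 = 31
Broadcast last octet = 0 OR 31 = 31

31


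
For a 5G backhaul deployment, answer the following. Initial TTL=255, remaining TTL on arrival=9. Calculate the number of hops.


Given: initial TTL = 255, received TTL = 9
Hops = initial TTL - received TTL
Hops = 255 - 9 = 246

246


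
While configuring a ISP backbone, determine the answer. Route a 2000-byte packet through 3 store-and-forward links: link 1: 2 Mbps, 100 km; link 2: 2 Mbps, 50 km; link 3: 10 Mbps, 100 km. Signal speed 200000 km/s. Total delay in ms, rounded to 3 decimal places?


Packet = 2000 bytes = 16000 bits. Store-and-forward: sum (t_trans + t_prop) per link.
Link 1: t_trans = 16000/(2*10^6) s = 8.0000 ms; t_prop = 100/200000 s = 0.5000 ms; subtotal = 8.5000 ms
Link 2: t_trans = 16000/(2*10^6) s = 8.0000 ms; t_prop = 50/200000 s = 0.2500 ms; subtotal = 8.2500 ms
Link 3: t_trans = 16000/(10*10^6) s = 1.6000 ms; t_prop = 100/200000 s = 0.5000 ms; subtotal = 2.1000 ms
End-to-end = 8.5000 + 8.2500 + 2.1000 = 18.8500 ms -> 18.850 ms (3 dp)

18.850


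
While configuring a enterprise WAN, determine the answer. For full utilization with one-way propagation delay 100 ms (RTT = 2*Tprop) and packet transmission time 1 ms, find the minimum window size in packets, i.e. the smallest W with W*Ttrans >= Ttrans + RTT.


Given: Ttrans = 1 ms, RTT = 200 ms (= 2 * Tprop, Tprop = 100 ms)
Time until first ACK returns = Ttrans + RTT = 1 + 200 = 201 ms
Need W * Ttrans >= Ttrans + RTT  ->  W >= (Ttrans + RTT) / Ttrans
(Ttrans + RTT) / Ttrans = 201 / 1 = 201
W_min = ceil(201) = 201

201


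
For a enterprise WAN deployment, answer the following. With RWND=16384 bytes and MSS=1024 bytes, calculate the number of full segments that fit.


Given: RWND = 16384 bytes, MSS = 1024 bytes
Full segments = floor(RWND / MSS)
Full segments = floor(16384 / 1024)
Full segments = floor(16.0) = 16

16


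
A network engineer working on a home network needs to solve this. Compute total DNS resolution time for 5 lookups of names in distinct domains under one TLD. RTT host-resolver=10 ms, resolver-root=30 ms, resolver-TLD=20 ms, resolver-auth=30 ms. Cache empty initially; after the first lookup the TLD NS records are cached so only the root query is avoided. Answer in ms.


Lookup 1 (cold cache): local + root + TLD + auth = 10 + 30 + 20 + 30 = 90 ms
Lookups 2..5 (TLD NS cached -> skip root; new domain -> still ask TLD and auth): local + TLD + auth = 10 + 20 + 30 = 60 ms each
Remaining 4 lookups: 4 * 60 = 240 ms
Total = 90 + 240 = 330 ms

330


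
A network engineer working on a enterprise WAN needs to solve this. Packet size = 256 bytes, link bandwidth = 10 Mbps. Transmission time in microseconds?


Given: packet = 256 bytes, bandwidth = 10 Mbps
Packet in bits = 256 * 8 = 2048 bits
Bandwidth = 10 * 10^6 = 10000000 bps
Time = 2048 / 10000000 seconds
Time in us = 2048 * 10^6 / 10000000 = 204.8

204.8


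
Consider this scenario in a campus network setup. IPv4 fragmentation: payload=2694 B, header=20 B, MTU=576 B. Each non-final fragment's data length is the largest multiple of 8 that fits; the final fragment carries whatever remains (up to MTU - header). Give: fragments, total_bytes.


Max data per non-final fragment = floor((MTU - header)/8)*8 = floor((576 - 20)/8)*8 = floor(556/8)*8 = 552 B
Final fragment needs no 8-byte alignment: it can carry up to MTU - header = 556 B
Non-final fragments needed = ceil((payload - 556) / 552) = ceil(2138/552) = ceil(3.8732) = 4
Number of fragments = 4 + 1 = 5
Fragment sizes (data): 4 * 552 B + 486 B (last, 486 <= 556 OK)
Total bytes sent = payload + n_frags * header = 2694 + 5*20 = 2694 + 100 = 2794 B

5, 2794


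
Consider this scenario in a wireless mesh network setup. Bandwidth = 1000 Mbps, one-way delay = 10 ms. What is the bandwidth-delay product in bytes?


Given: bandwidth = 1000 Mbps, delay = 10 ms
BDP in bits = 1000 * 10^6 * 10 / 1000
BDP in bits = 10000000
BDP in bytes = 10000000 / 8 = 1250000

1250000


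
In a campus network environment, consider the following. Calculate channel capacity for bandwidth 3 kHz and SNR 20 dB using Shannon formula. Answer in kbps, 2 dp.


Given: B = 3 kHz, SNR = 20 dB
SNR linear = 10^(20/10) = 100
1 + SNR = 101
log2(101) = 6.6582114828
C = 3 * 1000 * 6.6582114828 = 19974.6344 bps
C = 19.974634 kbps -> 19.97 kbps (2 dp)

19.97


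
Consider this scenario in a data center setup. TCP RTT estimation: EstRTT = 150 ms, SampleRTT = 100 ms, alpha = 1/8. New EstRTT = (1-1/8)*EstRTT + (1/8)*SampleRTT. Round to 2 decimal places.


Given: EstRTT = 150 ms, SampleRTT = 100 ms, alpha = 1/8
New EstRTT = (1 - alpha) * EstRTT + alpha * SampleRTT
(7/8) * 150 = 131.25
(1/8) * 100 = 12.5
New EstRTT = 131.25 + 12.5 = 143.75 ms -> 143.75 ms (2 dp)

143.75


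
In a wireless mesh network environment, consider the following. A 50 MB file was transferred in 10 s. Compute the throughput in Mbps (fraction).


Given: file = 50 MB, time = 10 s
File in Mb = 50 * 8 = 400 Mb
Throughput = 400 / 10 Mbps
Throughput = 40 Mbps

40


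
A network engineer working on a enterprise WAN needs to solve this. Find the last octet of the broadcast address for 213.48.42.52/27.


Given: IP = 213.48.42.52, prefix = /27
Host bits = 32 - 27 = 5
Network last octet = 52 AND mask = 32
Host part size = 2^5 - 1 = 31
Broadcast last octet = 32 OR 31 = 63

63


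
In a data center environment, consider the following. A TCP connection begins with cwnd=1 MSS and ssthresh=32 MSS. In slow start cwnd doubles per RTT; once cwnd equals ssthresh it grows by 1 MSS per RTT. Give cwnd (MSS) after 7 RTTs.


RTT 0: cwnd = 1 MSS (initial)
RTT 1: cwnd = 2 MSS (slow start, doubled)
RTT 2: cwnd = 4 MSS (slow start, doubled)
RTT 3: cwnd = 8 MSS (slow start, doubled)
RTT 4: cwnd = 16 MSS (slow start, doubled)
RTT 5: cwnd = 32 MSS (slow start, doubled)
RTT 6: cwnd = 33 MSS (congestion avoidance, +1)
RTT 7: cwnd = 34 MSS (congestion avoidance, +1)

34


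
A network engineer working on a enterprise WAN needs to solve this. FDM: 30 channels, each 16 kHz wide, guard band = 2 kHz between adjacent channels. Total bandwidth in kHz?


Given: 30 channels, 16 kHz each, guard = 2 kHz
Channel bandwidth = 30 * 16 = 480 kHz
Guard bands = 29 gaps * 2 kHz = 58 kHz
Total = 480 + 58 = 538 kHz

538


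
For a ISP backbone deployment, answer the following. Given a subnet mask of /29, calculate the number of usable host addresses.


Given: subnet mask /29
Host bits = 32 - 29 = 3
Total addresses = 2^3 = 8
Usable hosts = 8 - 2 (network + broadcast) = 6

6


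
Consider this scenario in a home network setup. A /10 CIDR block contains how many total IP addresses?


Given: CIDR prefix /10
Host bits = 32 - 10 = 22
Total addresses = 2^22 = 4194304

4194304


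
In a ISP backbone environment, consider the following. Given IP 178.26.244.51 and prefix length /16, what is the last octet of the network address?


Given: IP = 178.26.244.51, prefix = /16
Subnet mask = 255.255.0.0
Last octet of IP: 51
Last octet of mask: 0
Network last octet = 51 AND 0 = 0

0


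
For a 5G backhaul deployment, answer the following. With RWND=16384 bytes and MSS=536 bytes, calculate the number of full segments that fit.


Given: RWND = 16384 bytes, MSS = 536 bytes
Full segments = floor(RWND / MSS)
Full segments = floor(16384 / 536)
Full segments = floor(30.5672) = 30

30


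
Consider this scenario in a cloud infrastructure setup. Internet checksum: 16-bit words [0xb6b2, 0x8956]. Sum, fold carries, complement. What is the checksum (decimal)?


Given words: [0xb6b2, 0x8956]
Step 1: Sum all words
Raw sum = 46770 + 35158 = 81928
Step 2: Fold carry: (16392 + 1) = 16393
One's complement = ~16393 & 0xFFFF = 49142

49142


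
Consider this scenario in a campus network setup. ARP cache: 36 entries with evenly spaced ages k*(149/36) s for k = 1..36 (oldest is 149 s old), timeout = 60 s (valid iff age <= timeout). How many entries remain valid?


Ages are k * 149/36 s for k = 1..36 (spacing = 4.1389 s).
Entry k is valid iff k * 149/36 <= 60 iff k <= 36 * 60 / 149 = 14.4966
n_valid = floor(14.4966) = 14
(n_stale = 36 - 14 = 22)

14


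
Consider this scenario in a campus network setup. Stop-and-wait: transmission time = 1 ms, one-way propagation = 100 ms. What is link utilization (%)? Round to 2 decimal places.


Given: Ttrans = 1 ms, Tprop = 100 ms
RTT = 2 * Tprop = 2 * 100 = 200 ms
U = Ttrans / (Ttrans + RTT)
U = 1 / (1 + 200)
U = 1 / 201 = 0.004975
U% = 0.50%

0.50


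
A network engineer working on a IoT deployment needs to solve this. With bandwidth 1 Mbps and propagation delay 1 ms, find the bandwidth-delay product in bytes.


Given: bandwidth = 1 Mbps, delay = 1 ms
BDP in bits = 1 * 10^6 * 1 / 1000
BDP in bits = 1000
BDP in bytes = 1000 / 8 = 125

125


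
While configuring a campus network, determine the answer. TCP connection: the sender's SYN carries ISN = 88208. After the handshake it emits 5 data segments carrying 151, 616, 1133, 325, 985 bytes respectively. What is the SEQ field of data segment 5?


The SYN occupies sequence number ISN = 88208, so the first data byte is ISN + 1 = 88209.
SEQ of data segment i = (ISN + 1) + sum of payload sizes of segments 1..i-1.
Segment 1: SEQ = 88209, payload = 151 bytes
Segment 2: SEQ = 88360, payload = 616 bytes
Segment 3: SEQ = 88976, payload = 1133 bytes
Segment 4: SEQ = 90109, payload = 325 bytes
Segment 5: SEQ = 90434, payload = 985 bytes
SEQ of segment 5 = 88209 + 151 + 616 + 1133 + 325 = 90434

90434


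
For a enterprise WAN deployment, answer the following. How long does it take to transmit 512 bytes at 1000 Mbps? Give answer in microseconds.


Given: packet = 512 bytes, bandwidth = 1000 Mbps
Packet in bits = 512 * 8 = 4096 bits
Bandwidth = 1000 * 10^6 = 1000000000 bps
Time = 4096 / 1000000000 seconds
Time in us = 4096 * 10^6 / 1000000000 = 4.096

4.096


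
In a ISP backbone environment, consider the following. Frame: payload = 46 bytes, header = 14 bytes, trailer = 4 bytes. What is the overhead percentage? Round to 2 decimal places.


Given: payload = 46 B, header = 14 B, trailer = 4 B
Overhead bytes = header + trailer = 14 + 4 = 18
Total frame = payload + overhead = 46 + 18 = 64
Overhead % = 18 / 64 * 100 = 28.1250% -> 28.13% (2 dp)

28.13


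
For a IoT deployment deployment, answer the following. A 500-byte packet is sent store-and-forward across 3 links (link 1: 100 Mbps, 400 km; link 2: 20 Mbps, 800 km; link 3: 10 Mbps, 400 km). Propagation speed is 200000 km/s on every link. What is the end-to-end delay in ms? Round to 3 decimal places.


Packet = 500 bytes = 4000 bits. Store-and-forward: sum (t_trans + t_prop) per link.
Link 1: t_trans = 4000/(100*10^6) s = 0.0400 ms; t_prop = 400/200000 s = 2.0000 ms; subtotal = 2.0400 ms
Link 2: t_trans = 4000/(20*10^6) s = 0.2000 ms; t_prop = 800/200000 s = 4.0000 ms; subtotal = 4.2000 ms
Link 3: t_trans = 4000/(10*10^6) s = 0.4000 ms; t_prop = 400/200000 s = 2.0000 ms; subtotal = 2.4000 ms
End-to-end = 2.0400 + 4.2000 + 2.4000 = 8.6400 ms -> 8.640 ms (3 dp)

8.640


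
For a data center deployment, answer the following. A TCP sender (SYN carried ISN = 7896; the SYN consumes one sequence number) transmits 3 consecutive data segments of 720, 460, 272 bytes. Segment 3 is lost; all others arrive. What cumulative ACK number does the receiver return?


SYN uses sequence number 7896; first data byte = ISN + 1 = 7897.
Segment 1: SEQ = 7897, len = 720 B, covers [7897, 8616]
Segment 2: SEQ = 8617, len = 460 B, covers [8617, 9076]
Segment 3: SEQ = 9077, len = 272 B, covers [9077, 9348] [LOST]
In-order data received: bytes [7897, 9076] (segments 1..2).
Segment 3 missing -> gap begins at byte 9077.
Cumulative ACK = next expected in-order byte = 7897 + 720 + 460 = 9077

9077


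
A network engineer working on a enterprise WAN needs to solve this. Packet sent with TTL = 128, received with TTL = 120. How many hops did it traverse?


Given: initial TTL = 128, received TTL = 120
Hops = initial TTL - received TTL
Hops = 128 - 120 = 8

8


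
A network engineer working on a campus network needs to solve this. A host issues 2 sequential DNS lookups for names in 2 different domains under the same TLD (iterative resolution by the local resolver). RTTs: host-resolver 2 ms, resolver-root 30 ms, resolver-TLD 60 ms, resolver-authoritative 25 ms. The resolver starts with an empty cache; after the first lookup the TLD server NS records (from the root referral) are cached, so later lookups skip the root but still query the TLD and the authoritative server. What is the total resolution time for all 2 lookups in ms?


Lookup 1 (cold cache): local + root + TLD + auth = 2 + 30 + 60 + 25 = 117 ms
Lookups 2..2 (TLD NS cached -> skip root; new domain -> still ask TLD and auth): local + TLD + auth = 2 + 60 + 25 = 87 ms each
Remaining 1 lookups: 1 * 87 = 87 ms
Total = 117 + 87 = 204 ms

204


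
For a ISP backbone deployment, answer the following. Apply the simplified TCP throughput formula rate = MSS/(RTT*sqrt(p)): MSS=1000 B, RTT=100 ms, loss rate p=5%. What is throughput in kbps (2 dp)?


Given: MSS = 1000 bytes, RTT = 100 ms, loss = 5%
RTT in seconds = 100 / 1000 = 0.1
Loss rate = 5% = 0.05
sqrt(loss) = sqrt(0.05) = 0.223606797750
Throughput (bytes/s) = 1000 / (0.1 * 0.223606797750) = 44721.3595
Throughput (kbps) = 44721.3595 * 8 / 1000 = 357.770876 -> 357.77 kbps (2 dp)

357.77


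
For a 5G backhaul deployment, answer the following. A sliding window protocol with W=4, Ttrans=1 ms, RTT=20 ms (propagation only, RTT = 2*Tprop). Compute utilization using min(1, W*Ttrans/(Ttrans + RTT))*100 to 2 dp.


Given: W = 4, Ttrans = 1 ms, RTT = 20 ms (= 2 * Tprop, Tprop = 10 ms)
Cycle time = Ttrans + RTT = 1 + 20 = 21 ms (first packet sent until its ACK returns)
W * Ttrans = 4 * 1 = 4 ms of sending per cycle
W * Ttrans / (Ttrans + RTT) = 4 / 21 = 0.190476
U = min(1, 0.190476) = 0.190476
U% = 19.05%

19.05


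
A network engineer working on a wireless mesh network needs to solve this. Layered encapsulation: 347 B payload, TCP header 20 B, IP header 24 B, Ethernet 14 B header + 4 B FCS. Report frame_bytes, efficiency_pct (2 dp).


TCP segment = 347 + 20 = 367 B
IP packet = 367 + 24 = 391 B
Ethernet frame = 391 + 14 + 4 = 409 B
Efficiency = app / frame = 347 / 409 = 0.848411 = 84.8411% -> 84.84% (2 dp)

409, 84.84


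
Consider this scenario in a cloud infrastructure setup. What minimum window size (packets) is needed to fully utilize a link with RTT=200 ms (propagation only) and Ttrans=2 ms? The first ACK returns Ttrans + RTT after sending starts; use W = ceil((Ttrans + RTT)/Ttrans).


Given: Ttrans = 2 ms, RTT = 200 ms (= 2 * Tprop, Tprop = 100 ms)
Time until first ACK returns = Ttrans + RTT = 2 + 200 = 202 ms
Need W * Ttrans >= Ttrans + RTT  ->  W >= (Ttrans + RTT) / Ttrans
(Ttrans + RTT) / Ttrans = 202 / 2 = 101
W_min = ceil(101) = 101

101


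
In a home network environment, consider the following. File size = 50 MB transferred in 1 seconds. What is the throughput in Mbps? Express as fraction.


Given: file = 50 MB, time = 1 s
File in Mb = 50 * 8 = 400 Mb
Throughput = 400 / 1 Mbps
Throughput = 400 Mbps

400


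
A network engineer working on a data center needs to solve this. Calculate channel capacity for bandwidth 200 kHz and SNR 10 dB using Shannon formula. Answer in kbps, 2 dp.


Given: B = 200 kHz, SNR = 10 dB
SNR linear = 10^(10/10) = 10
1 + SNR = 11
log2(11) = 3.4594316186
C = 200 * 1000 * 3.4594316186 = 691886.3237 bps
C = 691.886324 kbps -> 691.89 kbps (2 dp)

691.89


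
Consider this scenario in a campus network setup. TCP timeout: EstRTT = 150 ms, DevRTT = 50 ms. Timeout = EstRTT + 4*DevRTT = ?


Given: EstRTT = 150 ms, DevRTT = 50 ms
Timeout = EstRTT + 4 * DevRTT
4 * DevRTT = 4 * 50 = 200
Timeout = 150 + 200 = 350 ms

350


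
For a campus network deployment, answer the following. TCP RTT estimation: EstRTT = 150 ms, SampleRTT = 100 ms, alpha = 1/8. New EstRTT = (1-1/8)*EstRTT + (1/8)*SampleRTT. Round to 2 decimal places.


Given: EstRTT = 150 ms, SampleRTT = 100 ms, alpha = 1/8
New EstRTT = (1 - alpha) * EstRTT + alpha * SampleRTT
(7/8) * 150 = 131.25
(1/8) * 100 = 12.5
New EstRTT = 131.25 + 12.5 = 143.75 ms -> 143.75 ms (2 dp)

143.75


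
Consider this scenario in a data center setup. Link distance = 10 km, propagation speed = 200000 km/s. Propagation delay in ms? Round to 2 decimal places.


Given: distance = 10 km, speed = 200000 km/s
Delay = distance / speed = 10 / 200000 seconds
Delay in ms = 10 * 1000 / 200000
Delay = 0.0500 ms
Rounded to 2 dp = 0.05 ms

0.05


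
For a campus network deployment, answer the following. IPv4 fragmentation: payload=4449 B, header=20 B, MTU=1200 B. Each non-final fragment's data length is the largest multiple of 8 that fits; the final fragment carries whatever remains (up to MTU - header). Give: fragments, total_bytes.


Max data per non-final fragment = floor((MTU - header)/8)*8 = floor((1200 - 20)/8)*8 = floor(1180/8)*8 = 1176 B
Final fragment needs no 8-byte alignment: it can carry up to MTU - header = 1180 B
Non-final fragments needed = ceil((payload - 1180) / 1176) = ceil(3269/1176) = ceil(2.7798) = 3
Number of fragments = 3 + 1 = 4
Fragment sizes (data): 3 * 1176 B + 921 B (last, 921 <= 1180 OK)
Total bytes sent = payload + n_frags * header = 4449 + 4*20 = 4449 + 80 = 4529 B

4, 4529


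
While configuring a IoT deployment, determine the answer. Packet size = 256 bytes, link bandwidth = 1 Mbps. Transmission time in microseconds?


Given: packet = 256 bytes, bandwidth = 1 Mbps
Packet in bits = 256 * 8 = 2048 bits
Bandwidth = 1 * 10^6 = 1000000 bps
Time = 2048 / 1000000 seconds
Time in us = 2048 * 10^6 / 1000000 = 2048

2048
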